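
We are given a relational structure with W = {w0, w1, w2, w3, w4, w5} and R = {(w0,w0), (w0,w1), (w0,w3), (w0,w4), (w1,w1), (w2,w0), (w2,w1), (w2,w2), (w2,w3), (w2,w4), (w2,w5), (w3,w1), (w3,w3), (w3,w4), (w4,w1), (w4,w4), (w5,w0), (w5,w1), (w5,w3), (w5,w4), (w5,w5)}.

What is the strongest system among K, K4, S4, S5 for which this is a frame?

S4

Transitive (axiom 4): yes — every two-step R-path is closed by a direct edge.
Reflexive (axiom T): yes — every world is R-related to itself.
Euclidean (axiom 5): no — w0 R w1 and w0 R w3, but not w1 R w3.
So F validates K, K4, S4; S5 would additionally require R to be Euclidean. The strongest is S4.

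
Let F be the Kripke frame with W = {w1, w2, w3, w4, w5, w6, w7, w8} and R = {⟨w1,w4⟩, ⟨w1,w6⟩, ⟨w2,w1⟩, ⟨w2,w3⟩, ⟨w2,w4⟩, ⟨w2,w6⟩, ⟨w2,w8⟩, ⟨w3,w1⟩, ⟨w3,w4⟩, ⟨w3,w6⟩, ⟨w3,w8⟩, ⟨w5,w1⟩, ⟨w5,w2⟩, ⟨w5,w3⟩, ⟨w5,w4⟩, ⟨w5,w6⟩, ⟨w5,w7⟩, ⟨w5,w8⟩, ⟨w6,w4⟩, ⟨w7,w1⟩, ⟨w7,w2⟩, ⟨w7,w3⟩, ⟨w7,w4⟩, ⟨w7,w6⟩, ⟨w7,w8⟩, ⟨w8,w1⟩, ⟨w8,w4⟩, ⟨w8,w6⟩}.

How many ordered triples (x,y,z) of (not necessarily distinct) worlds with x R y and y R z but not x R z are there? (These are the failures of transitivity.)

R is transitive; there are no such tuples.

0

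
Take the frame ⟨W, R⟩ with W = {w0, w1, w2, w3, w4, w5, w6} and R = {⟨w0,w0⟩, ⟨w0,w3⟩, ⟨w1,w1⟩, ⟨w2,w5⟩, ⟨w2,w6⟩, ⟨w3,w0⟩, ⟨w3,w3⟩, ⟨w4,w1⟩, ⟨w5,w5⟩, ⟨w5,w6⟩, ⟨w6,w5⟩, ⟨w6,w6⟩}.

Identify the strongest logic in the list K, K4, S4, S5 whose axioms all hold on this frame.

Transitive (axiom 4): yes — every two-step R-path is closed by a direct edge.
Reflexive (axiom T): no — w2 is not related to itself.
Euclidean (axiom 5): yes — any two successors of a common world are R-related.
So F validates K, K4; S4 would additionally require R to be reflexive. The strongest is K4.

K4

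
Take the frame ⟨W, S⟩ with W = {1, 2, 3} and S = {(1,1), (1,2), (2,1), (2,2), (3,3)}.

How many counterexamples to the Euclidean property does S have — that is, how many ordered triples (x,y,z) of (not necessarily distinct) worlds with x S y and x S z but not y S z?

0

S is Euclidean; there are no such tuples.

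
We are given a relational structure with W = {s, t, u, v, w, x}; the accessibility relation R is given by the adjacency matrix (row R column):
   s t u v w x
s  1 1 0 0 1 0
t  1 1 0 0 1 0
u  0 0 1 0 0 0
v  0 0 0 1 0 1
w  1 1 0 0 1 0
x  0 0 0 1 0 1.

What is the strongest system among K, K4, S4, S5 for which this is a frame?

Transitive (axiom 4): yes — every two-step R-path is closed by a direct edge.
Reflexive (axiom T): yes — every world is R-related to itself.
Euclidean (axiom 5): yes — any two successors of a common world are R-related.
So F validates K, K4, S4, S5. The strongest is S5.

S5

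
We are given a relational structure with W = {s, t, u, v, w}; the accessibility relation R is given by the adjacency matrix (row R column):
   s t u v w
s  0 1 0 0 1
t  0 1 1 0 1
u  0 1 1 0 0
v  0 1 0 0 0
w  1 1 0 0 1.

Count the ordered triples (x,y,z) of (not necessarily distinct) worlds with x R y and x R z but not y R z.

Enumerating: (t,u,w), (t,w,u), (w,s,s), (w,t,s).

4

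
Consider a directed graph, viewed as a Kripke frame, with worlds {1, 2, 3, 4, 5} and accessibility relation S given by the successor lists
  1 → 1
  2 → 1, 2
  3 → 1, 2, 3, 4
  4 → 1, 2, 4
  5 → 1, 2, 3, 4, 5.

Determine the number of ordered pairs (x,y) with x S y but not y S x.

Enumerating: (2,1), (3,1), (3,2), (3,4), (4,1), (4,2), (5,1), (5,2), (5,3), (5,4).

10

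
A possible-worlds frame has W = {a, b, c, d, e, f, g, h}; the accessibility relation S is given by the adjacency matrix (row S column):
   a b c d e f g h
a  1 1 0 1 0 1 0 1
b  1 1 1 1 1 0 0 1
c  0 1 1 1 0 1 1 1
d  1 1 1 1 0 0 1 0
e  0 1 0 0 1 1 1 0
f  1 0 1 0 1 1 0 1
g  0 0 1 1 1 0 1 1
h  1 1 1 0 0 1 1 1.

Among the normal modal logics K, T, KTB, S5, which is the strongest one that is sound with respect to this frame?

KTB

Reflexive (axiom T): yes — every world is S-related to itself.
Symmetric (axiom B): yes — every pair in S has its reverse in S.
Euclidean (axiom 5): no — a S b and a S f, but not b S f.
So F validates K, T, KTB; S5 would additionally require S to be Euclidean. The strongest is KTB.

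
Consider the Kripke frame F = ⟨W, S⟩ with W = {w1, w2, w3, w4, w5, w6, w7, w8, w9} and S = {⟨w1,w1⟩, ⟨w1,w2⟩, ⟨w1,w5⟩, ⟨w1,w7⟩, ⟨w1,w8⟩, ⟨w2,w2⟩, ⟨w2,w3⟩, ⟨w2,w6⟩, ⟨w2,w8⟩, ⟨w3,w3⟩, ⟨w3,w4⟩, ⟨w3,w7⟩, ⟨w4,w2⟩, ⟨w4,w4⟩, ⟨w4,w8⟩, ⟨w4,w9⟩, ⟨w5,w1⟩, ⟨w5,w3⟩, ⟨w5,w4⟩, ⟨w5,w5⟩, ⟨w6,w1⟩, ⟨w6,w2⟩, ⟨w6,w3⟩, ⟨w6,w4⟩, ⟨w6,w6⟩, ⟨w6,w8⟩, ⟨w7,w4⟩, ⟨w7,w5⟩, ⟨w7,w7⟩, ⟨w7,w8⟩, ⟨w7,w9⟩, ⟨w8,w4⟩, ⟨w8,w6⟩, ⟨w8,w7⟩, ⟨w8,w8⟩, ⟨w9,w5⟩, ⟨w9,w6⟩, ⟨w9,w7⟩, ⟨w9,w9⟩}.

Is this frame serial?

Yes

Serial: yes — every world has a successor (e.g. w1 S w1).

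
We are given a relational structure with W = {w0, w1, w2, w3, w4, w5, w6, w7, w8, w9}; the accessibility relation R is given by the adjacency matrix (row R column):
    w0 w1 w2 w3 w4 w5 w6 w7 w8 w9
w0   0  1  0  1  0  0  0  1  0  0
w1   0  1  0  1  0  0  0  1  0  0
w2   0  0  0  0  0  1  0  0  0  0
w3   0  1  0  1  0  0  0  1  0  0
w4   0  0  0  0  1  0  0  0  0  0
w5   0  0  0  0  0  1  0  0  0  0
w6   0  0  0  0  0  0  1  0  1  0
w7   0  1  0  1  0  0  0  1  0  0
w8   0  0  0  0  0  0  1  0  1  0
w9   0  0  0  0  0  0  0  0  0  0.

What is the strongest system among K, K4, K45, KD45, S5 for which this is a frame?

K45

Transitive (axiom 4): yes — every two-step R-path is closed by a direct edge.
Euclidean (axiom 5): yes — any two successors of a common world are R-related.
Serial (axiom D): no — w9 has no R-successor.
Reflexive (axiom T): no — w0 is not related to itself.
So F validates K, K4, K45; KD45 would additionally require R to be serial. The strongest is K45.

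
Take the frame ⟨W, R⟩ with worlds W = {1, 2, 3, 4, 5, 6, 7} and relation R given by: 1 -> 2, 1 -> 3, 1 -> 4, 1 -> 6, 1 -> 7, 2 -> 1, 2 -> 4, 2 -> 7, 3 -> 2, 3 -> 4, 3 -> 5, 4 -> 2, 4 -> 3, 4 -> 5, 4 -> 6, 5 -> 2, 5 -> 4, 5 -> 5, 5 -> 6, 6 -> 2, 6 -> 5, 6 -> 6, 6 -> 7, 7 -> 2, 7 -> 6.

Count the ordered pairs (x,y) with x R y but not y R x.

Enumerating: (1,3), (1,4), (1,6), (1,7), (3,2), (3,5), (4,6), (5,2), (6,2).

9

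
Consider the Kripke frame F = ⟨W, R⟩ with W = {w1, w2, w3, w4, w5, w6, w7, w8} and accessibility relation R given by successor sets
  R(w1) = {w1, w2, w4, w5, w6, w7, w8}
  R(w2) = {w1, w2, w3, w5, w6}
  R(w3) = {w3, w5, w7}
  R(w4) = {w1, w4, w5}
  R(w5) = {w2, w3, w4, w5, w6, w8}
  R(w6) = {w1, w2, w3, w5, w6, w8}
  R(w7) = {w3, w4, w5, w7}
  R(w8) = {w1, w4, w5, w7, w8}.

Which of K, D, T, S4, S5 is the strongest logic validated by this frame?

T

Serial (axiom D): yes — every world has a successor (e.g. w1 R w1).
Reflexive (axiom T): yes — every world is R-related to itself.
Transitive (axiom 4): no — w1 R w2 and w2 R w3, but not w1 R w3.
Euclidean (axiom 5): no — w1 R w2 and w1 R w4, but not w2 R w4.
So F validates K, D, T; S4 would additionally require R to be transitive. The strongest is T.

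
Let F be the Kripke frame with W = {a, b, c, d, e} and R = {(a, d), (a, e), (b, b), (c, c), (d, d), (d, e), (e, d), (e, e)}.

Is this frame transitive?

Yes

Transitive: yes — every two-step R-path is closed by a direct edge.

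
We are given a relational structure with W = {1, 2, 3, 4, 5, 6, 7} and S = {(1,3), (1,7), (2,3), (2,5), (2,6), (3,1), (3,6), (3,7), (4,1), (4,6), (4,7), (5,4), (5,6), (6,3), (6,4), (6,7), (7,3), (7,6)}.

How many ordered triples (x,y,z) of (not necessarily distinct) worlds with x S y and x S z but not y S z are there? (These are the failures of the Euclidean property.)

Enumerating: (1,3,3), (1,7,7), (2,3,3), (2,3,5), (2,5,3), (2,5,5), (2,6,5), (2,6,6), (3,1,1), (3,1,6), (3,6,1), (3,6,6), … and 18 more.
Total: 30.

30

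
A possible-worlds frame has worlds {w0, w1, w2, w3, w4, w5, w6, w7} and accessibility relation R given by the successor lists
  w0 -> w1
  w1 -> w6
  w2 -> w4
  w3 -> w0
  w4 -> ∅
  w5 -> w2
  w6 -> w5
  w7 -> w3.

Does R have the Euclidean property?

Euclidean: no — w0 R w1 and w0 R w1, but not w1 R w1.

No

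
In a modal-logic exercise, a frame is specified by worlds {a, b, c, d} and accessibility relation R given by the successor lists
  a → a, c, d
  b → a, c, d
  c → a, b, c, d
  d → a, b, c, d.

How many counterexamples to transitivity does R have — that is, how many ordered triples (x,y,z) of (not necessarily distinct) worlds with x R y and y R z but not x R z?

Enumerating: (a,c,b), (a,d,b), (b,c,b), (b,d,b).

4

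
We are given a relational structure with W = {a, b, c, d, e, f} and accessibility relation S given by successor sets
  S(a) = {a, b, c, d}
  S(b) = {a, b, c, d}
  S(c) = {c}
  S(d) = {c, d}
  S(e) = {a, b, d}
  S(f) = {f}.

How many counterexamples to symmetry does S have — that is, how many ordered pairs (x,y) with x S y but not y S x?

Enumerating: (a,c), (a,d), (b,c), (b,d), (d,c), (e,a), (e,b), (e,d).

8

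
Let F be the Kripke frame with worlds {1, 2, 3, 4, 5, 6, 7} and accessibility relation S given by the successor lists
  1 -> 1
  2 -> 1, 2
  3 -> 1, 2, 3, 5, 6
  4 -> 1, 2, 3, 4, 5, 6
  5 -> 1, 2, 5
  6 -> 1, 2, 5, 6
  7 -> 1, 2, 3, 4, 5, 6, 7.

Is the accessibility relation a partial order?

Reflexive: yes — every world is S-related to itself.
Transitive: yes — every two-step S-path is closed by a direct edge.
Antisymmetric: yes — no distinct pair is related both ways.
So S is a partial order.

Yes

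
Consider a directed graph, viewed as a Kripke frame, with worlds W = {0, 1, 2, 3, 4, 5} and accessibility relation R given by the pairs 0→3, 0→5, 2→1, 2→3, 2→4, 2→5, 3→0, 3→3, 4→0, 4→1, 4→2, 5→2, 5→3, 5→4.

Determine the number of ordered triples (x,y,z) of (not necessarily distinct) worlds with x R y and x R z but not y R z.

28

Enumerating: (0,3,5), (0,5,5), (2,1,1), (2,1,3), (2,1,4), (2,1,5), (2,3,1), (2,3,4), (2,3,5), (2,4,3), (2,4,4), (2,4,5), … and 16 more.
Total: 28.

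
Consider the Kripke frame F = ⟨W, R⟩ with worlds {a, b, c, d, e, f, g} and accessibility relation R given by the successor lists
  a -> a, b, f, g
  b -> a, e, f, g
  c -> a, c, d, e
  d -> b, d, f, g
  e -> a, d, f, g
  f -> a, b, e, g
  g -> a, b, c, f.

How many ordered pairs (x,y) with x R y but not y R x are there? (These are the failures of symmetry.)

Enumerating: (b,e), (c,a), (c,d), (c,e), (d,b), (d,f), (d,g), (e,a), (e,d), (e,g), (g,c).

11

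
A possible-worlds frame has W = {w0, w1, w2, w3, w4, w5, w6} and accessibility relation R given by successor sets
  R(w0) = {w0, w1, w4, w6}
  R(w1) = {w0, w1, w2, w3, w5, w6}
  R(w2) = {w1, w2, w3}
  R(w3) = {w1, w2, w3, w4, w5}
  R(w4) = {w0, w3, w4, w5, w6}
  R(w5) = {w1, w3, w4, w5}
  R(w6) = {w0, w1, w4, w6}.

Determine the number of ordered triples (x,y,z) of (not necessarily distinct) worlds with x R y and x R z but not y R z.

Enumerating: (w0,w1,w4), (w0,w4,w1), (w1,w0,w2), (w1,w0,w3), (w1,w0,w5), (w1,w2,w0), (w1,w2,w5), (w1,w2,w6), (w1,w3,w0), (w1,w3,w6), (w1,w5,w0), (w1,w5,w2), … and 22 more.
Total: 34.

34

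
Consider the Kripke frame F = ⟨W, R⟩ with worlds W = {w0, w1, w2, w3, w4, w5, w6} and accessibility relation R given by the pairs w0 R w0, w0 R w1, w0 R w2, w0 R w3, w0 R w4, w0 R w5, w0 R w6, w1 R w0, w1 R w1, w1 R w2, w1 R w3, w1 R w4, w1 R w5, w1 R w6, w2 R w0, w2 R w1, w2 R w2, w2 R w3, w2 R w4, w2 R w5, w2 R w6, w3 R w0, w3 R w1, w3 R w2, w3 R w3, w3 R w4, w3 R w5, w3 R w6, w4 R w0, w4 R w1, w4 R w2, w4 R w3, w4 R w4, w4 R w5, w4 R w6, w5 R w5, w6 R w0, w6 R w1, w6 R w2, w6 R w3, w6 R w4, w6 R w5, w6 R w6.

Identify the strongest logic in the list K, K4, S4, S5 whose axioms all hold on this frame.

Transitive (axiom 4): yes — every two-step R-path is closed by a direct edge.
Reflexive (axiom T): yes — every world is R-related to itself.
Euclidean (axiom 5): no — w0 R w5 and w0 R w1, but not w5 R w1.
So F validates K, K4, S4; S5 would additionally require R to be Euclidean. The strongest is S4.

S4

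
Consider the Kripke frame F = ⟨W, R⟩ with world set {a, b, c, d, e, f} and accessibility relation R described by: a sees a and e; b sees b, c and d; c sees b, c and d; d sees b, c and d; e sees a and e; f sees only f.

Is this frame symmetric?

Symmetric: yes — every pair in R has its reverse in R.

Yes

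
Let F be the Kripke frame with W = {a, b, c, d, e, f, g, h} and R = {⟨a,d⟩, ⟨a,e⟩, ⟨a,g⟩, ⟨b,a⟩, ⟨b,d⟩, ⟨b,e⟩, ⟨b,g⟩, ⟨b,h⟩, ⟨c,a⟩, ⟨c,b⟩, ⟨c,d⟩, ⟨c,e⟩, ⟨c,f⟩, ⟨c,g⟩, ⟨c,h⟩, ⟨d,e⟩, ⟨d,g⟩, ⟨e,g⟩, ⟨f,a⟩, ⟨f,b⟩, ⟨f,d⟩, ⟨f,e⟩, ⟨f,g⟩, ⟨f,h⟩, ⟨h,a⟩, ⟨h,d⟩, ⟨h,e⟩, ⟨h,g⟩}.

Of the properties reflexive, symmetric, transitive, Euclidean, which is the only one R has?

Reflexive: no — a is not related to itself.
Symmetric: no — a R d but not d R a.
Transitive: yes — every two-step R-path is closed by a direct edge.
Euclidean: no — a R e and a R d, but not e R d.
Only transitive holds.

transitive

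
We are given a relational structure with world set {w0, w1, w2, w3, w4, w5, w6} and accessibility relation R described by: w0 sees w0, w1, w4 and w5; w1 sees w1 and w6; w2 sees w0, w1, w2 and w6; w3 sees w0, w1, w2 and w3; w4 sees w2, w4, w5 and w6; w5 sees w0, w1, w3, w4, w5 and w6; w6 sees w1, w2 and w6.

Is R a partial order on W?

Reflexive: yes — every world is R-related to itself.
Transitive: no — w0 R w1 and w1 R w6, but not w0 R w6.
Antisymmetric: no — w0 R w5 and w5 R w0 with w0 ≠ w5.
So R is not a partial order.

No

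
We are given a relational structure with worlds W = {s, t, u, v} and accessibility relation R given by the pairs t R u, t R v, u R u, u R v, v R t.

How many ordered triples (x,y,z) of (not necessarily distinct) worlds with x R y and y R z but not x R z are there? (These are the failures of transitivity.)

4

Enumerating: (t,v,t), (u,v,t), (v,t,u), (v,t,v).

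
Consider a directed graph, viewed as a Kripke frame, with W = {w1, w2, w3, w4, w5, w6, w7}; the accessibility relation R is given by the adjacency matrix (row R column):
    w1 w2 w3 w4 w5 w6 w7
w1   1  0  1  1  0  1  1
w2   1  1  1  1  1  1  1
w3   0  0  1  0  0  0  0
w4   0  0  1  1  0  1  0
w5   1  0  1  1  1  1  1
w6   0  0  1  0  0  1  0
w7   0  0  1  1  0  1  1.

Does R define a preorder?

Reflexive: yes — every world is R-related to itself.
Transitive: yes — every two-step R-path is closed by a direct edge.
So R is a preorder.

Yes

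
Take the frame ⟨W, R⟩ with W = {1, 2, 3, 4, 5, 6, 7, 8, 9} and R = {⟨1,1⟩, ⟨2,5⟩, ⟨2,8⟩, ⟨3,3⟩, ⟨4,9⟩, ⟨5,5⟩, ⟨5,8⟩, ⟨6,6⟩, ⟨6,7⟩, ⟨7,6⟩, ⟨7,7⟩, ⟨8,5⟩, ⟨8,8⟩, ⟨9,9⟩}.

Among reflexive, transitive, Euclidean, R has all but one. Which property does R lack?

reflexive

Reflexive: no — 2 is not related to itself.
Transitive: yes — every two-step R-path is closed by a direct edge.
Euclidean: yes — any two successors of a common world are R-related.
Only reflexive fails.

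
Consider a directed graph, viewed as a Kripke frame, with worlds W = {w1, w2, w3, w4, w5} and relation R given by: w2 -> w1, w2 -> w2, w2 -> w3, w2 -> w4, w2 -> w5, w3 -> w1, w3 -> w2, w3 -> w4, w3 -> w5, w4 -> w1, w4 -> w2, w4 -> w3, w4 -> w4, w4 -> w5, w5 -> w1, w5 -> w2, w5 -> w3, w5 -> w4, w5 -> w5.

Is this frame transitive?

Transitive: no — w3 R w2 and w2 R w3, but not w3 R w3.

No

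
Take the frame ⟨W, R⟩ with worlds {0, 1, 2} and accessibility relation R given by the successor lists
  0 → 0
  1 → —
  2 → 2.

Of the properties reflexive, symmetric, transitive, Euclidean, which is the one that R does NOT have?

Reflexive: no — 1 is not related to itself.
Symmetric: yes — every pair in R has its reverse in R.
Transitive: yes — every two-step R-path is closed by a direct edge.
Euclidean: yes — any two successors of a common world are R-related.
Only reflexive fails.

reflexive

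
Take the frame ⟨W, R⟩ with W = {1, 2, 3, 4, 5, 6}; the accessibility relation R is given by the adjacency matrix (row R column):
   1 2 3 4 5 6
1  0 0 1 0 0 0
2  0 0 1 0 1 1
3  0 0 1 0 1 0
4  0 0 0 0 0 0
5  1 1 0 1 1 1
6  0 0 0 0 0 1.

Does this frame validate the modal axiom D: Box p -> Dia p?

No

The schema D characterises exactly the serial frames.
Serial: no — 4 has no R-successor.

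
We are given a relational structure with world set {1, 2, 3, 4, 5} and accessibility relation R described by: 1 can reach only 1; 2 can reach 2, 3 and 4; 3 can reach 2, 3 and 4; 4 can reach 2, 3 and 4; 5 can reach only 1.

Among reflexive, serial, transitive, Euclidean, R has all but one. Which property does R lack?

reflexive

Reflexive: no — 5 is not related to itself.
Serial: yes — every world has a successor (e.g. 1 R 1).
Transitive: yes — every two-step R-path is closed by a direct edge.
Euclidean: yes — any two successors of a common world are R-related.
Only reflexive fails.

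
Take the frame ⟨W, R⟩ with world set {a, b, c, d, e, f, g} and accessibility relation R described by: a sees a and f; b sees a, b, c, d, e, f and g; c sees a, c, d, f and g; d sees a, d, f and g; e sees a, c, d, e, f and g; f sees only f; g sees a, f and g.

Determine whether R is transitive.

Yes

Transitive: yes — every two-step R-path is closed by a direct edge.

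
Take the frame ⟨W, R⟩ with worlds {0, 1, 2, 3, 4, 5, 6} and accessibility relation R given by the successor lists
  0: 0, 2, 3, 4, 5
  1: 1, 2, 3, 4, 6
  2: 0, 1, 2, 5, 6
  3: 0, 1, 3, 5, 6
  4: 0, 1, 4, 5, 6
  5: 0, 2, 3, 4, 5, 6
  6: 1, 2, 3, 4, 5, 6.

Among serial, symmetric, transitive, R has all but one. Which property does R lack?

transitive

Serial: yes — every world has a successor (e.g. 0 R 0).
Symmetric: yes — every pair in R has its reverse in R.
Transitive: no — 0 R 2 and 2 R 1, but not 0 R 1.
Only transitive fails.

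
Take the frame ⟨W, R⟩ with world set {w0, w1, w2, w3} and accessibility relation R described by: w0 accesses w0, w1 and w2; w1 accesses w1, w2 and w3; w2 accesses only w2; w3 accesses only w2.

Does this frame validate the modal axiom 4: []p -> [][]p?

By correspondence theory, 4 is valid on a frame iff R is transitive.
Transitive: no — w0 R w1 and w1 R w3, but not w0 R w3.

No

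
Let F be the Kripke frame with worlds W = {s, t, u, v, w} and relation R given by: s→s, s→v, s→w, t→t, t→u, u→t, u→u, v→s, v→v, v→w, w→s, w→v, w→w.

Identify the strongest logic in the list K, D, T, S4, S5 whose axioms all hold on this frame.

S5

Serial (axiom D): yes — every world has a successor (e.g. s R s).
Reflexive (axiom T): yes — every world is R-related to itself.
Transitive (axiom 4): yes — every two-step R-path is closed by a direct edge.
Euclidean (axiom 5): yes — any two successors of a common world are R-related.
So F validates K, D, T, S4, S5. The strongest is S5.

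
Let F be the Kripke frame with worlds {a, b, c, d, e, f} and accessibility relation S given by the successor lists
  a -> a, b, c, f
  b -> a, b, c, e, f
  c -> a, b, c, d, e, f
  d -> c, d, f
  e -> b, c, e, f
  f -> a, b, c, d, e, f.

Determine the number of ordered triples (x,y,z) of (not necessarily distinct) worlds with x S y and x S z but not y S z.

Enumerating: (b,a,e), (b,e,a), (c,a,d), (c,a,e), (c,b,d), (c,d,a), (c,d,b), (c,d,e), (c,e,a), (c,e,d), (f,a,d), (f,a,e), (f,b,d), (f,d,a), (f,d,b), (f,d,e), (f,e,a), (f,e,d).

18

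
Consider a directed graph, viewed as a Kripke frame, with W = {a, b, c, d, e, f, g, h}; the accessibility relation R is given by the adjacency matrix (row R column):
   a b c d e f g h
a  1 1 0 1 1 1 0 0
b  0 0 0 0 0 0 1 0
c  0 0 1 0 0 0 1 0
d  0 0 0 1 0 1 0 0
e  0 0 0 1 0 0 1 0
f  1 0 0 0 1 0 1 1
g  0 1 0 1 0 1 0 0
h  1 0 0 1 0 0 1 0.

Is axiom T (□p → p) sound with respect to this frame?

By correspondence theory, T is valid on a frame iff R is reflexive.
Reflexive: no — b is not related to itself.

No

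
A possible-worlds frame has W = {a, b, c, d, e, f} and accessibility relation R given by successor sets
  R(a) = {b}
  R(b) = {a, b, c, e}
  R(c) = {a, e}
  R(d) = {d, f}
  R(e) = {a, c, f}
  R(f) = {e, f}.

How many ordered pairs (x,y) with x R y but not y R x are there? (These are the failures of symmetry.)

5

Enumerating: (b,c), (b,e), (c,a), (d,f), (e,a).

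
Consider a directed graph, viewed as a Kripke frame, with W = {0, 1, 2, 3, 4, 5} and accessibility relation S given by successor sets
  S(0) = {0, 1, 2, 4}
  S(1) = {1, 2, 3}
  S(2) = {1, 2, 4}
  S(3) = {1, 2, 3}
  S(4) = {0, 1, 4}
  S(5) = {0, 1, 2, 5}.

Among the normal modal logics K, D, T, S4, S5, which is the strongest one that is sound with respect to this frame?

T

Serial (axiom D): yes — every world has a successor (e.g. 0 S 0).
Reflexive (axiom T): yes — every world is S-related to itself.
Transitive (axiom 4): no — 0 S 1 and 1 S 3, but not 0 S 3.
Euclidean (axiom 5): no — 0 S 1 and 0 S 4, but not 1 S 4.
So F validates K, D, T; S4 would additionally require S to be transitive. The strongest is T.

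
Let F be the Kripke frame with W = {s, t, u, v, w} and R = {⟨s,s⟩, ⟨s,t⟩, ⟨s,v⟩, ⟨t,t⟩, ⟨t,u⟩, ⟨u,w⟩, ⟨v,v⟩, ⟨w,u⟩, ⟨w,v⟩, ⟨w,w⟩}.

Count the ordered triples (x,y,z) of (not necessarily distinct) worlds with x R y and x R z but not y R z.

10

Enumerating: (s,t,s), (s,t,v), (s,v,s), (s,v,t), (t,u,t), (t,u,u), (w,u,u), (w,u,v), (w,v,u), (w,v,w).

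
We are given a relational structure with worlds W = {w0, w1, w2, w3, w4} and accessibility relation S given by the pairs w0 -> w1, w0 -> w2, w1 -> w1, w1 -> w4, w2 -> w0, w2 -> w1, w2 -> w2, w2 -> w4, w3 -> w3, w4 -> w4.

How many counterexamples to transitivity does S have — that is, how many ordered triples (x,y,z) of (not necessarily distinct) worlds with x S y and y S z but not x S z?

Enumerating: (w0,w1,w4), (w0,w2,w0), (w0,w2,w4).

3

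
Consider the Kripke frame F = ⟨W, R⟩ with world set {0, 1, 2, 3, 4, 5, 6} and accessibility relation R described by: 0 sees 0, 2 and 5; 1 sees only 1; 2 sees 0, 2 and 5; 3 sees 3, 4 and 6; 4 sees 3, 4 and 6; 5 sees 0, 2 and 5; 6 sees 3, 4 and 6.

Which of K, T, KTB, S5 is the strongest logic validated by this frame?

Reflexive (axiom T): yes — every world is R-related to itself.
Symmetric (axiom B): yes — every pair in R has its reverse in R.
Euclidean (axiom 5): yes — any two successors of a common world are R-related.
So F validates K, T, KTB, S5. The strongest is S5.

S5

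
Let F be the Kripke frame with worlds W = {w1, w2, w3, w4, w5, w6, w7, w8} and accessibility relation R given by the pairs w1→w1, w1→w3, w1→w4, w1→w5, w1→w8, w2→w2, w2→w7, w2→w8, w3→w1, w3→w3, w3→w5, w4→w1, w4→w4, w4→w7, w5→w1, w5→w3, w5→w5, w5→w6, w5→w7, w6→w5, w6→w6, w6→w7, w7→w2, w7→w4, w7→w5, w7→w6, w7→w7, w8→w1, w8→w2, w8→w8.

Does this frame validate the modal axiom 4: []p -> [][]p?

The schema 4 characterises exactly the transitive frames.
Transitive: no — w1 R w4 and w4 R w7, but not w1 R w7.

No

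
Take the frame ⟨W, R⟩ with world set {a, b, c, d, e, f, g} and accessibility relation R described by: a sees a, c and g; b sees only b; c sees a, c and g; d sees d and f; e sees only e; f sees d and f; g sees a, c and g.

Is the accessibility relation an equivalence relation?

Reflexive: yes — every world is R-related to itself.
Symmetric: yes — every pair in R has its reverse in R.
Transitive: yes — every two-step R-path is closed by a direct edge.
So R is an equivalence relation.

Yes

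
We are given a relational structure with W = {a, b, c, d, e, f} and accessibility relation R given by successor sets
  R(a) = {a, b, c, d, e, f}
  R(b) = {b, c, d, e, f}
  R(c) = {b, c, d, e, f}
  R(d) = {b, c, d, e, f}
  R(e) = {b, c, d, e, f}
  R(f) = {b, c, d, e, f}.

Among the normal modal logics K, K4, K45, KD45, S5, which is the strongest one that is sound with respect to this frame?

K4

Transitive (axiom 4): yes — every two-step R-path is closed by a direct edge.
Euclidean (axiom 5): no — a R b and a R a, but not b R a.
Serial (axiom D): yes — every world has a successor (e.g. a R a).
Reflexive (axiom T): yes — every world is R-related to itself.
So F validates K, K4; K45 would additionally require R to be Euclidean. The strongest is K4.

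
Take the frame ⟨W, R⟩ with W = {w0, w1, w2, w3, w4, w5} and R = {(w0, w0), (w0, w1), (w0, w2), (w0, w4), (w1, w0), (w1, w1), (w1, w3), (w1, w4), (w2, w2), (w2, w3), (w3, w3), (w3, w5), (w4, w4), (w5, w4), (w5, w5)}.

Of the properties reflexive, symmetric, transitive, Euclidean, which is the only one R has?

Reflexive: yes — every world is R-related to itself.
Symmetric: no — w0 R w2 but not w2 R w0.
Transitive: no — w0 R w1 and w1 R w3, but not w0 R w3.
Euclidean: no — w0 R w1 and w0 R w2, but not w1 R w2.
Only reflexive holds.

reflexive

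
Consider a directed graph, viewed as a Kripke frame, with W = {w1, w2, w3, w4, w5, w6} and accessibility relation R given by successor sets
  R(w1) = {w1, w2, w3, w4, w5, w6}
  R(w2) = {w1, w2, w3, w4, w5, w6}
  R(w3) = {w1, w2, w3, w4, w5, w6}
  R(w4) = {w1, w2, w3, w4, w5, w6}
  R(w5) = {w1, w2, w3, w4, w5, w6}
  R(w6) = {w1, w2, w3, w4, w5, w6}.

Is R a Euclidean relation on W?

Yes

Euclidean: yes — any two successors of a common world are R-related.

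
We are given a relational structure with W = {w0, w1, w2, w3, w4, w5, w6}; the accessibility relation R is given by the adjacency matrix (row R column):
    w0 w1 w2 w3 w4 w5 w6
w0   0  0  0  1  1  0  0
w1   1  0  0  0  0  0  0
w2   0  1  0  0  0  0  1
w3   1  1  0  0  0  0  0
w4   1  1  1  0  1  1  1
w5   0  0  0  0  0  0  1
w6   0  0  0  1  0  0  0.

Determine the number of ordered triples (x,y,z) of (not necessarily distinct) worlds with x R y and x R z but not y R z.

38

Enumerating: (w0,w3,w3), (w0,w3,w4), (w0,w4,w3), (w1,w0,w0), (w2,w1,w1), (w2,w1,w6), (w2,w6,w1), (w2,w6,w6), (w3,w0,w0), (w3,w0,w1), (w3,w1,w1), (w4,w0,w0), … and 26 more.
Total: 38.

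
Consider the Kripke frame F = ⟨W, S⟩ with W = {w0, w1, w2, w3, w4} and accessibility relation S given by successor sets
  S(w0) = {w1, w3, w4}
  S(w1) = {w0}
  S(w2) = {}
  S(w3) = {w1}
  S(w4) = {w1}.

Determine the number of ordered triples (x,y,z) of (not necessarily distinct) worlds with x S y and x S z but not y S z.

10

Enumerating: (w0,w1,w1), (w0,w1,w3), (w0,w1,w4), (w0,w3,w3), (w0,w3,w4), (w0,w4,w3), (w0,w4,w4), (w1,w0,w0), (w3,w1,w1), (w4,w1,w1).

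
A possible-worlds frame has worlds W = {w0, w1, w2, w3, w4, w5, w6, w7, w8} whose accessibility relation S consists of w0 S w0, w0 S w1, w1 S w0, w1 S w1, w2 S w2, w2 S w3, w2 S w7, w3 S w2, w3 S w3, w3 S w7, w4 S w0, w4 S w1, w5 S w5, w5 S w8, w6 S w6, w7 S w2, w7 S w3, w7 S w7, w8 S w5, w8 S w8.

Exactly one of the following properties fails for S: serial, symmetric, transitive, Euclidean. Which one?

Serial: yes — every world has a successor (e.g. w0 S w0).
Symmetric: no — w4 S w0 but not w0 S w4.
Transitive: yes — every two-step S-path is closed by a direct edge.
Euclidean: yes — any two successors of a common world are S-related.
Only symmetric fails.

symmetric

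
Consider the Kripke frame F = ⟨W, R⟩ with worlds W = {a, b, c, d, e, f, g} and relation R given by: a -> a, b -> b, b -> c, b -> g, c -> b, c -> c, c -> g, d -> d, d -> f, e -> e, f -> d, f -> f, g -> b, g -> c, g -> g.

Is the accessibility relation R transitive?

Yes

Transitive: yes — every two-step R-path is closed by a direct edge.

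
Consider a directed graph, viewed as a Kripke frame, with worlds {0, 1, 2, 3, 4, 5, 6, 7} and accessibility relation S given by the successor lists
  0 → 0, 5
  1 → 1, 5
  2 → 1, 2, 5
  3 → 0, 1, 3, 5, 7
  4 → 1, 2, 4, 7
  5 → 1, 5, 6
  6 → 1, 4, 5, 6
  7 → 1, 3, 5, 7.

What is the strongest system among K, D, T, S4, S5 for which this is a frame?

Serial (axiom D): yes — every world has a successor (e.g. 0 S 0).
Reflexive (axiom T): yes — every world is S-related to itself.
Transitive (axiom 4): no — 0 S 5 and 5 S 1, but not 0 S 1.
Euclidean (axiom 5): no — 3 S 0 and 3 S 1, but not 0 S 1.
So F validates K, D, T; S4 would additionally require S to be transitive. The strongest is T.

T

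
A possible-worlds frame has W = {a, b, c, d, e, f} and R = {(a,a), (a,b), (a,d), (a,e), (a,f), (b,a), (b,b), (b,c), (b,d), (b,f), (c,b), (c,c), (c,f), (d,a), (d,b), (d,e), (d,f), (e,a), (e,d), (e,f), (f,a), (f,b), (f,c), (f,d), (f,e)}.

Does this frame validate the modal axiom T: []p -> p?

No

The schema T characterises exactly the reflexive frames.
Reflexive: no — d is not related to itself.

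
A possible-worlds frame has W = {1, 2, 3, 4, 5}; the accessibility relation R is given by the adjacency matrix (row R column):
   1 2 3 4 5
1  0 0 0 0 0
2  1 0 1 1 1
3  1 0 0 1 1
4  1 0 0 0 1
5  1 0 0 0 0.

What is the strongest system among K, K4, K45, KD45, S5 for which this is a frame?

Transitive (axiom 4): yes — every two-step R-path is closed by a direct edge.
Euclidean (axiom 5): no — 2 R 1 and 2 R 3, but not 1 R 3.
Serial (axiom D): no — 1 has no R-successor.
Reflexive (axiom T): no — 1 is not related to itself.
So F validates K, K4; K45 would additionally require R to be Euclidean. The strongest is K4.

K4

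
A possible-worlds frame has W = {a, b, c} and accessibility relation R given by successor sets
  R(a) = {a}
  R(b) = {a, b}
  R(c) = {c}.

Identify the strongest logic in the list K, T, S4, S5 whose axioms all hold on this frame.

Reflexive (axiom T): yes — every world is R-related to itself.
Transitive (axiom 4): yes — every two-step R-path is closed by a direct edge.
Euclidean (axiom 5): no — b R a and b R b, but not a R b.
So F validates K, T, S4; S5 would additionally require R to be Euclidean. The strongest is S4.

S4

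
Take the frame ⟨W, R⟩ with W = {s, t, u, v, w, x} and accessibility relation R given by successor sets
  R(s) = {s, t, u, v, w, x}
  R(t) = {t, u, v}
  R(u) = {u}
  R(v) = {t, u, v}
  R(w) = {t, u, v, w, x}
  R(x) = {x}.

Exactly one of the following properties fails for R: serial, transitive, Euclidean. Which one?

Euclidean

Serial: yes — every world has a successor (e.g. s R s).
Transitive: yes — every two-step R-path is closed by a direct edge.
Euclidean: no — s R t and s R w, but not t R w.
Only Euclidean fails.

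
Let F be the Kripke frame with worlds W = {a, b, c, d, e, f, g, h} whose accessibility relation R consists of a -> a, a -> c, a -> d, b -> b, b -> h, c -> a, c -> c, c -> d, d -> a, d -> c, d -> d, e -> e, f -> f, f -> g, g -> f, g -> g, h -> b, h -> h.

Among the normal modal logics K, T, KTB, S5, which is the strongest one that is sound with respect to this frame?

Reflexive (axiom T): yes — every world is R-related to itself.
Symmetric (axiom B): yes — every pair in R has its reverse in R.
Euclidean (axiom 5): yes — any two successors of a common world are R-related.
So F validates K, T, KTB, S5. The strongest is S5.

S5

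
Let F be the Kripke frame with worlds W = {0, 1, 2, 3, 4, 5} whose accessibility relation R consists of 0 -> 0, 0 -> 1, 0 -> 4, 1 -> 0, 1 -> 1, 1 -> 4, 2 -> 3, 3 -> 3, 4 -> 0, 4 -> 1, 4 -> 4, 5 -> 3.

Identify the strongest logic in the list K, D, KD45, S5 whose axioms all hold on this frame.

Serial (axiom D): yes — every world has a successor (e.g. 0 R 0).
Euclidean (axiom 5): yes — any two successors of a common world are R-related.
Transitive (axiom 4): yes — every two-step R-path is closed by a direct edge.
Reflexive (axiom T): no — 2 is not related to itself.
So F validates K, D, KD45; S5 would additionally require R to be reflexive. The strongest is KD45.

KD45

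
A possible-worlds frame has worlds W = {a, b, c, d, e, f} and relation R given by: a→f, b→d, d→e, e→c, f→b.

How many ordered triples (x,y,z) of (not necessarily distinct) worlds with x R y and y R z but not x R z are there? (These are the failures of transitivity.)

Enumerating: (a,f,b), (b,d,e), (d,e,c), (f,b,d).

4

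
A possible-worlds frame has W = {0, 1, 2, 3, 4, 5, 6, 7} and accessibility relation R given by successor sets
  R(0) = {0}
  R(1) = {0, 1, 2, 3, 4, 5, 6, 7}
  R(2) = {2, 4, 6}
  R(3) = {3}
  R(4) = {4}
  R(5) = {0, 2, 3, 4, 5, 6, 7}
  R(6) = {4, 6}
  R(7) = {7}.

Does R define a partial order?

Yes

Reflexive: yes — every world is R-related to itself.
Transitive: yes — every two-step R-path is closed by a direct edge.
Antisymmetric: yes — no distinct pair is related both ways.
So R is a partial order.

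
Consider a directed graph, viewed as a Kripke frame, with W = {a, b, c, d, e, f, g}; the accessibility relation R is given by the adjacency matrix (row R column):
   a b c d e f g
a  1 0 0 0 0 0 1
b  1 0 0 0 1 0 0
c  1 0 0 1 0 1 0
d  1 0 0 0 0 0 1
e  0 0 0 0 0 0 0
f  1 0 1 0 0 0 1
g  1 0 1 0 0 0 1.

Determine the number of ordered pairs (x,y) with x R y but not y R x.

9

Enumerating: (b,a), (b,e), (c,a), (c,d), (d,a), (d,g), (f,a), (f,g), (g,c).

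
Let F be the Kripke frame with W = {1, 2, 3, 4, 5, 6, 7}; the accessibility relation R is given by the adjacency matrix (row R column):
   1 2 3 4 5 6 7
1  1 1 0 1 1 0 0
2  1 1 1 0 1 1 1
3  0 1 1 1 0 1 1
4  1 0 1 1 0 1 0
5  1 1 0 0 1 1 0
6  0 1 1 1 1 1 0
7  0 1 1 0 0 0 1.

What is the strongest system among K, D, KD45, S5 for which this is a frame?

D

Serial (axiom D): yes — every world has a successor (e.g. 1 R 1).
Euclidean (axiom 5): no — 1 R 2 and 1 R 4, but not 2 R 4.
Transitive (axiom 4): no — 1 R 2 and 2 R 3, but not 1 R 3.
Reflexive (axiom T): yes — every world is R-related to itself.
So F validates K, D; KD45 would additionally require R to be Euclidean and transitive. The strongest is D.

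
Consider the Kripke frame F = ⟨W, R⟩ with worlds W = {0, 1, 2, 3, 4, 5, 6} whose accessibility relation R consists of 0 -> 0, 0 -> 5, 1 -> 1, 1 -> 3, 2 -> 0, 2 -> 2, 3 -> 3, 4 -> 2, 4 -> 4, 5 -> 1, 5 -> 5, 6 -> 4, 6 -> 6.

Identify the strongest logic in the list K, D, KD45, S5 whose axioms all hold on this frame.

D

Serial (axiom D): yes — every world has a successor (e.g. 0 R 0).
Euclidean (axiom 5): no — 0 R 5 and 0 R 0, but not 5 R 0.
Transitive (axiom 4): no — 0 R 5 and 5 R 1, but not 0 R 1.
Reflexive (axiom T): yes — every world is R-related to itself.
So F validates K, D; KD45 would additionally require R to be Euclidean and transitive. The strongest is D.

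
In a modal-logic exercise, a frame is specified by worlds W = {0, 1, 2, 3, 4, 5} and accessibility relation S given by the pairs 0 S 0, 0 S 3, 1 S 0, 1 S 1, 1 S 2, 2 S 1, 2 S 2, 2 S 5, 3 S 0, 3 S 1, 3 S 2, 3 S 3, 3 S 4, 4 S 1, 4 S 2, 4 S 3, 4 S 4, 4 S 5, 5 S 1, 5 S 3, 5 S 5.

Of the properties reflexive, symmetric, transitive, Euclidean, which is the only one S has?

reflexive

Reflexive: yes — every world is S-related to itself.
Symmetric: no — 1 S 0 but not 0 S 1.
Transitive: no — 0 S 3 and 3 S 1, but not 0 S 1.
Euclidean: no — 1 S 0 and 1 S 2, but not 0 S 2.
Only reflexive holds.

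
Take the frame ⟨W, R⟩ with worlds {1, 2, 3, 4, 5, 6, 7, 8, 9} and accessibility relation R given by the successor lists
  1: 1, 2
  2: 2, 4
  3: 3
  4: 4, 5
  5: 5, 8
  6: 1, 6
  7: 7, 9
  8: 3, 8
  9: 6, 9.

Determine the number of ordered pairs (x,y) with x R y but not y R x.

8

Enumerating: (1,2), (2,4), (4,5), (5,8), (6,1), (7,9), (8,3), (9,6).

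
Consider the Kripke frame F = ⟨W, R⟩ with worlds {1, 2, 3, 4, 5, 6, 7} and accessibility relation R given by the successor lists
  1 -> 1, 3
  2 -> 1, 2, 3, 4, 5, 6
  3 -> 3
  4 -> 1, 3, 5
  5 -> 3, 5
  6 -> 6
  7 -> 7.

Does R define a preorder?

Reflexive: no — 4 is not related to itself.
Transitive: yes — every two-step R-path is closed by a direct edge.
So R is not a preorder.

No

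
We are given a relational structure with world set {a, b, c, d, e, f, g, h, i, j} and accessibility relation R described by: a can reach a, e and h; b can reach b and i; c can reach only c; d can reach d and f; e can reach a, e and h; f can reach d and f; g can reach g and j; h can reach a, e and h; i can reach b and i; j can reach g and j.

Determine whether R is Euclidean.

Yes

Euclidean: yes — any two successors of a common world are R-related.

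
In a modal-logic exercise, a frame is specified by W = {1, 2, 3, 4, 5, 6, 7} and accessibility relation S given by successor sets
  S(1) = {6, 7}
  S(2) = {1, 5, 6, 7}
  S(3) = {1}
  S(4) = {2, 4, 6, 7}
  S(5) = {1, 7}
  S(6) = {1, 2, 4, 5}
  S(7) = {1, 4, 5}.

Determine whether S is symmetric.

No

Symmetric: no — 2 S 1 but not 1 S 2.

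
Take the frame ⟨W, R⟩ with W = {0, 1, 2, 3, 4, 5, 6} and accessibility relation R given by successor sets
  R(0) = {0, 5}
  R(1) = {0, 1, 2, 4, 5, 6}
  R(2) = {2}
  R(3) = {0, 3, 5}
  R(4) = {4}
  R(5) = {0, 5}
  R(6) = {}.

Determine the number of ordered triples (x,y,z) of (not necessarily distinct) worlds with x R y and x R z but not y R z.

26

Enumerating: (1,0,1), (1,0,2), (1,0,4), (1,0,6), (1,2,0), (1,2,1), (1,2,4), (1,2,5), (1,2,6), (1,4,0), (1,4,1), (1,4,2), … and 14 more.
Total: 26.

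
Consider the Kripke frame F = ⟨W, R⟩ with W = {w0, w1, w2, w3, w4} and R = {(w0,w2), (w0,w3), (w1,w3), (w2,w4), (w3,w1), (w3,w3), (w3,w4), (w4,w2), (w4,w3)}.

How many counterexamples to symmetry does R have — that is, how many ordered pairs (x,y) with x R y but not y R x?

2

Enumerating: (w0,w2), (w0,w3).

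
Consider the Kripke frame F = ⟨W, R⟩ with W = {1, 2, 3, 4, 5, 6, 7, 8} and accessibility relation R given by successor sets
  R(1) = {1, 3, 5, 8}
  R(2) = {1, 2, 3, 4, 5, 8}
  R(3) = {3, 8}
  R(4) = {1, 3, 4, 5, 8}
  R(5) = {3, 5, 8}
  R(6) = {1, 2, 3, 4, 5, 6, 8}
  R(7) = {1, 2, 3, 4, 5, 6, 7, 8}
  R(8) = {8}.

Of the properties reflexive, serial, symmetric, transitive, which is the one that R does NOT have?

symmetric

Reflexive: yes — every world is R-related to itself.
Serial: yes — every world has a successor (e.g. 1 R 1).
Symmetric: no — 1 R 3 but not 3 R 1.
Transitive: yes — every two-step R-path is closed by a direct edge.
Only symmetric fails.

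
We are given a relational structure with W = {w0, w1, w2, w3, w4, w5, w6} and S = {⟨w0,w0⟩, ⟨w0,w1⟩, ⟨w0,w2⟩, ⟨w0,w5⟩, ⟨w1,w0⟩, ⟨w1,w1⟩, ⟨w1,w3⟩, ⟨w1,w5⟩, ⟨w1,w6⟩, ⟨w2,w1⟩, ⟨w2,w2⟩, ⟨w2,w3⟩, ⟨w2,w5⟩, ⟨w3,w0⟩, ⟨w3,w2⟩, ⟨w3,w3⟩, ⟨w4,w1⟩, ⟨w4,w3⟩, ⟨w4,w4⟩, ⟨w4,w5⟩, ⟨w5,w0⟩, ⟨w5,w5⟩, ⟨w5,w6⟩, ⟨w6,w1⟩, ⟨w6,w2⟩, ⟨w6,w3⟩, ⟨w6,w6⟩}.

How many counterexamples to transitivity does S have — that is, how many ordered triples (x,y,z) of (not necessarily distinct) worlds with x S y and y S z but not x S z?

31

Enumerating: (w0,w1,w3), (w0,w1,w6), (w0,w2,w3), (w0,w5,w6), (w1,w0,w2), (w1,w3,w2), (w1,w6,w2), (w2,w1,w0), (w2,w1,w6), (w2,w3,w0), (w2,w5,w0), (w2,w5,w6), … and 19 more.
Total: 31.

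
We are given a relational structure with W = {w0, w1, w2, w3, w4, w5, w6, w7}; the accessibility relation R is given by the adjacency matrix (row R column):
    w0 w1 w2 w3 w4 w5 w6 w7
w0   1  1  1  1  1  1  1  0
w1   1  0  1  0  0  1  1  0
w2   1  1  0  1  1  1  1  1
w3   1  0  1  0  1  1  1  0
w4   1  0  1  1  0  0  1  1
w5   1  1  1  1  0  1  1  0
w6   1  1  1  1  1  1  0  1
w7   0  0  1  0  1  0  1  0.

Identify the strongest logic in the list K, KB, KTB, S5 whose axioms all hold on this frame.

KB

Symmetric (axiom B): yes — every pair in R has its reverse in R.
Reflexive (axiom T): no — w1 is not related to itself.
Euclidean (axiom 5): no — w0 R w1 and w0 R w3, but not w1 R w3.
So F validates K, KB; KTB would additionally require R to be reflexive. The strongest is KB.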